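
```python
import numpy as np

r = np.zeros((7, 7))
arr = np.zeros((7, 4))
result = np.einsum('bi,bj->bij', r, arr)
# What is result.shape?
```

(7, 7, 4)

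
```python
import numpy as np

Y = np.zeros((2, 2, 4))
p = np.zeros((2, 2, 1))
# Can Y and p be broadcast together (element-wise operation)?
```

Yes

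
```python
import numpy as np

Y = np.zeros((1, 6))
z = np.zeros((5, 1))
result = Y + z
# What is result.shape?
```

(5, 6)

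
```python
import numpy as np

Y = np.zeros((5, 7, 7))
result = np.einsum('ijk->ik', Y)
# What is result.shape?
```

(5, 7)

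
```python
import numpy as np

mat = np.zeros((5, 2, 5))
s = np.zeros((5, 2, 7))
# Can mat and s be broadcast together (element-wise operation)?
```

No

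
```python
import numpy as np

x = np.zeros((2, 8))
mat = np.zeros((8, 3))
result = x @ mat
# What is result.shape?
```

(2, 3)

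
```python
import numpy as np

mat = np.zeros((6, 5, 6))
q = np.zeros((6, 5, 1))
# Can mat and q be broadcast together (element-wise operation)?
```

Yes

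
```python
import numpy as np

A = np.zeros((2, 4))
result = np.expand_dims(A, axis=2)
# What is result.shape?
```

(2, 4, 1)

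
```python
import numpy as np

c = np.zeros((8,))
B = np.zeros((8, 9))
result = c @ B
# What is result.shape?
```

(9,)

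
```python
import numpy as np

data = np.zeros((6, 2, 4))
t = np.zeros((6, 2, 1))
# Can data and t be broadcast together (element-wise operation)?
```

Yes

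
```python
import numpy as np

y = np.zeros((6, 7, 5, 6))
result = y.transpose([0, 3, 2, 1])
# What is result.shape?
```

(6, 6, 5, 7)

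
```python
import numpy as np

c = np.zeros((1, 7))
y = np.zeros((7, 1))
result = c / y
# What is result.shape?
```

(7, 7)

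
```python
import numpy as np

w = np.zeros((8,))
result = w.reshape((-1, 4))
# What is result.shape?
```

(2, 4)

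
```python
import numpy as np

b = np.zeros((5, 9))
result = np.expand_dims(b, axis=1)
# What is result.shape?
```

(5, 1, 9)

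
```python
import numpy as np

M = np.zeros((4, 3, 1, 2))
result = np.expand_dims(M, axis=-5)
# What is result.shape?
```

(1, 4, 3, 1, 2)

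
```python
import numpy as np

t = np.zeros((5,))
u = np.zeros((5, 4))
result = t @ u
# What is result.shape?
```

(4,)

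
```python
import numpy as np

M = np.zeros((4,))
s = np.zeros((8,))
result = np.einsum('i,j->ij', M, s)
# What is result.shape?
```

(4, 8)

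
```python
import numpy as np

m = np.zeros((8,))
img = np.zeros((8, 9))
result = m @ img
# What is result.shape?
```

(9,)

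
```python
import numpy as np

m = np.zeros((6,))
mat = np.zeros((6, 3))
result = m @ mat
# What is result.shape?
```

(3,)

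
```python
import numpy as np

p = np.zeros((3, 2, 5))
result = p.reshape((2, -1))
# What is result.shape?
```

(2, 15)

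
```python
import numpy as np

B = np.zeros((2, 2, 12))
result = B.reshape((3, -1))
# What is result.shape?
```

(3, 16)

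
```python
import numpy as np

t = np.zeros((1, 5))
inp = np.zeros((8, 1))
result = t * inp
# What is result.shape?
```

(8, 5)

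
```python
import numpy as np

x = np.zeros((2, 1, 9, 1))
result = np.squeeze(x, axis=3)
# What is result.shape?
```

(2, 1, 9)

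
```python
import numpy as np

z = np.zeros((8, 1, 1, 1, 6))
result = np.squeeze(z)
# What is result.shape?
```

(8, 6)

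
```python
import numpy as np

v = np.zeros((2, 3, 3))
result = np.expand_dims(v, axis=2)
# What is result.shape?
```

(2, 3, 1, 3)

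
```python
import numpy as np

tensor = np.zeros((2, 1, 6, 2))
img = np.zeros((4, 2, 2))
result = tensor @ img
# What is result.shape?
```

(2, 4, 6, 2)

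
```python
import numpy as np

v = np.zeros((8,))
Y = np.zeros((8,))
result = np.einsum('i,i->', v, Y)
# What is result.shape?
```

()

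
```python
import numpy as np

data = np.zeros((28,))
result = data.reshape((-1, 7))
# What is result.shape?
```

(4, 7)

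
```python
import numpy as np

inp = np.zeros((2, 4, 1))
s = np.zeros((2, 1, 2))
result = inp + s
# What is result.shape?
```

(2, 4, 2)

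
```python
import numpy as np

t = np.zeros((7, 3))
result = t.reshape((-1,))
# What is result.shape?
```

(21,)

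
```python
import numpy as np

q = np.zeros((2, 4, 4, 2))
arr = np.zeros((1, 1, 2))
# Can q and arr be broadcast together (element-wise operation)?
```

Yes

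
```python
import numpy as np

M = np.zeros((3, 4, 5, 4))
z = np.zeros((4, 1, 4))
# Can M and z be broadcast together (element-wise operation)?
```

Yes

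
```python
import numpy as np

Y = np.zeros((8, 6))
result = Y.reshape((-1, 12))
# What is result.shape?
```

(4, 12)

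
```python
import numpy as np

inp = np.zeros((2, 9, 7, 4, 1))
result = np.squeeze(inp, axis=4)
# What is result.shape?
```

(2, 9, 7, 4)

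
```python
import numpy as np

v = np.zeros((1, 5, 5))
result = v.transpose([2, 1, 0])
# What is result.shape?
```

(5, 5, 1)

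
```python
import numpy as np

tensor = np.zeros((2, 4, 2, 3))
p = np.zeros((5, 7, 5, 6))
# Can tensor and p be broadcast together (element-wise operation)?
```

No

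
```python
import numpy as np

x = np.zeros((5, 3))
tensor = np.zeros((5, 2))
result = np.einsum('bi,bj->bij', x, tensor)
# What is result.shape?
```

(5, 3, 2)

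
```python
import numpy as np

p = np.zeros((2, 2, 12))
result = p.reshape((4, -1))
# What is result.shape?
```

(4, 12)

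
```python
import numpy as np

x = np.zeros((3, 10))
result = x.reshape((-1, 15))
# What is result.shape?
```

(2, 15)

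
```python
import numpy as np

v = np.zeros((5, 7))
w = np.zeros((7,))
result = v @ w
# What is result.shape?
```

(5,)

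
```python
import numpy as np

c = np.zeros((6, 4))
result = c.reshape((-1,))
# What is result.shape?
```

(24,)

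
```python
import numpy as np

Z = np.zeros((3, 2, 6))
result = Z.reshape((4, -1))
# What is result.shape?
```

(4, 9)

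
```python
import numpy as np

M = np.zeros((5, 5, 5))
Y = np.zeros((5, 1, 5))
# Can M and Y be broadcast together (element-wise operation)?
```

Yes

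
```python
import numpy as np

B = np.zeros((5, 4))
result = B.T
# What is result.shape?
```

(4, 5)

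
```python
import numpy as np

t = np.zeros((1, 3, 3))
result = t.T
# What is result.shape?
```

(3, 3, 1)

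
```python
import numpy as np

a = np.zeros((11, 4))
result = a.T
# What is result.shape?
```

(4, 11)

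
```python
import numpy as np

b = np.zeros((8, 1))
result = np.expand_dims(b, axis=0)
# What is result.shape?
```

(1, 8, 1)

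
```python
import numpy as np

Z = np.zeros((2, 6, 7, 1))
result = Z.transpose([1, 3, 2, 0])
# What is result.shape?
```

(6, 1, 7, 2)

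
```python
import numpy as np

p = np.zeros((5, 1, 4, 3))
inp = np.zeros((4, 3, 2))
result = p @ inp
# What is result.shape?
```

(5, 4, 4, 2)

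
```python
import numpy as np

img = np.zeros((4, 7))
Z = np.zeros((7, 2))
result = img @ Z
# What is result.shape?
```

(4, 2)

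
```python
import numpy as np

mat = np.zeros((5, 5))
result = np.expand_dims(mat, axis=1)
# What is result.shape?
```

(5, 1, 5)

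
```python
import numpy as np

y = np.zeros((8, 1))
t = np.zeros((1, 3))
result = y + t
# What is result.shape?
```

(8, 3)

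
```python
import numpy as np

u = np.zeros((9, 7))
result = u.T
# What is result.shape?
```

(7, 9)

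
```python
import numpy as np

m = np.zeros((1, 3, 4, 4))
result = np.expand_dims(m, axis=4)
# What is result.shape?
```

(1, 3, 4, 4, 1)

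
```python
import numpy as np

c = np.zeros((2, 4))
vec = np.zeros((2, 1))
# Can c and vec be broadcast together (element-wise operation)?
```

Yes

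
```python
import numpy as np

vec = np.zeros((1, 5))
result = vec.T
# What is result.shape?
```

(5, 1)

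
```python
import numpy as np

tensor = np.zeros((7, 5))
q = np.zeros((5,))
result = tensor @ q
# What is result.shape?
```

(7,)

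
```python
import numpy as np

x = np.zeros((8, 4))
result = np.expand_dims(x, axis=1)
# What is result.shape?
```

(8, 1, 4)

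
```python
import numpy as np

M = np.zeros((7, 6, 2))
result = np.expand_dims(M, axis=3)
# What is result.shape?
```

(7, 6, 2, 1)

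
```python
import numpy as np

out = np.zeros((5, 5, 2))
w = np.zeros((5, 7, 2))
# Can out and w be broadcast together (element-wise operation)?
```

No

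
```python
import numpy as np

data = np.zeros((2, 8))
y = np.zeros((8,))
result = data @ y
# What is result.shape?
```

(2,)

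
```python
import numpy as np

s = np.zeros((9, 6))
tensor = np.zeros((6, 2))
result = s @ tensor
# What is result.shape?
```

(9, 2)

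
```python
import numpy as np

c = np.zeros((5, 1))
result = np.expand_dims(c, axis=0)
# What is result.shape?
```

(1, 5, 1)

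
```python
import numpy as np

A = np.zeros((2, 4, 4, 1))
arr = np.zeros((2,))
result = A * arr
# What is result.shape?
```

(2, 4, 4, 2)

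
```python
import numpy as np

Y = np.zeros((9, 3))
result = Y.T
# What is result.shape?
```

(3, 9)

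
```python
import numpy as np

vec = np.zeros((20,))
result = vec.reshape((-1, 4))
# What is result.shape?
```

(5, 4)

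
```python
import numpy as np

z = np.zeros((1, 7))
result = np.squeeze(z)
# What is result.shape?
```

(7,)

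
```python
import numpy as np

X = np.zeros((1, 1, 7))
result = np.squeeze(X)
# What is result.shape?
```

(7,)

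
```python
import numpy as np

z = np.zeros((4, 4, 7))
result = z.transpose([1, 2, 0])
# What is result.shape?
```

(4, 7, 4)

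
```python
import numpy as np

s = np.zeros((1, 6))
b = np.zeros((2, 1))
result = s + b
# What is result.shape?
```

(2, 6)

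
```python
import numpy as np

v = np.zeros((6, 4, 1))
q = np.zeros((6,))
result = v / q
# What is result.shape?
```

(6, 4, 6)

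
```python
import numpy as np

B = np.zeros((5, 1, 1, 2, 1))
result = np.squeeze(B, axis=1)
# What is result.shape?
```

(5, 1, 2, 1)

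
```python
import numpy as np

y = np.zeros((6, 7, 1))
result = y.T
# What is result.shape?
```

(1, 7, 6)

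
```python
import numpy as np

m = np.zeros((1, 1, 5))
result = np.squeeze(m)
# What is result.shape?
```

(5,)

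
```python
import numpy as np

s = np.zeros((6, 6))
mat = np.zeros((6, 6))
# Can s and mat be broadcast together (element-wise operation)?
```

Yes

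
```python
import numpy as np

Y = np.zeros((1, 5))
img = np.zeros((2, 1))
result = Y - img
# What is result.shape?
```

(2, 5)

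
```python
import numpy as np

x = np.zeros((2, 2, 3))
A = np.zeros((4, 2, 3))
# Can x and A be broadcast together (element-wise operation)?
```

No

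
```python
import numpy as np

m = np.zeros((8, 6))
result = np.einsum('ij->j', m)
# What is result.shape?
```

(6,)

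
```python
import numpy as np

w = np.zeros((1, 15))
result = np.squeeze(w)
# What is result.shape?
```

(15,)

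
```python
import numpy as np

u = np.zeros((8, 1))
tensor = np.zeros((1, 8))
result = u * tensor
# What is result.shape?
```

(8, 8)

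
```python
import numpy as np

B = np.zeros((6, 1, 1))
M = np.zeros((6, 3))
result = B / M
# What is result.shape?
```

(6, 6, 3)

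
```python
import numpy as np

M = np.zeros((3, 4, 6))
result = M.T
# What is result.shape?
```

(6, 4, 3)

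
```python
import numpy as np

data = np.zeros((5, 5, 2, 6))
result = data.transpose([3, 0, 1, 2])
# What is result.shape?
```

(6, 5, 5, 2)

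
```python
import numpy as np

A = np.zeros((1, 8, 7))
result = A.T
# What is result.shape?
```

(7, 8, 1)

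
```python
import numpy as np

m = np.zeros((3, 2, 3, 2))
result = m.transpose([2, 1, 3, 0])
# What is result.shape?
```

(3, 2, 2, 3)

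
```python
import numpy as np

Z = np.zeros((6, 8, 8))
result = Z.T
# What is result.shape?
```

(8, 8, 6)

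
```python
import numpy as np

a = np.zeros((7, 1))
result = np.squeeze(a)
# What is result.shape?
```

(7,)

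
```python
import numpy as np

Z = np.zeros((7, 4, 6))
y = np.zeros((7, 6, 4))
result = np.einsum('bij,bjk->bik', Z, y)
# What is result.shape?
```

(7, 4, 4)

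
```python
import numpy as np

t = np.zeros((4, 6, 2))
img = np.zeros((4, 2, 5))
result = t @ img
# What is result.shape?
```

(4, 6, 5)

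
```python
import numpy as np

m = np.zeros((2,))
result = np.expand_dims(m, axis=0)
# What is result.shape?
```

(1, 2)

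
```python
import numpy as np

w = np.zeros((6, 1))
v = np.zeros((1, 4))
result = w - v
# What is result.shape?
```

(6, 4)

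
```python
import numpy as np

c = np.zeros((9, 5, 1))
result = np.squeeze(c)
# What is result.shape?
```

(9, 5)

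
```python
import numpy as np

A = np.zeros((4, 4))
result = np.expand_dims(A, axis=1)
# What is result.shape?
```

(4, 1, 4)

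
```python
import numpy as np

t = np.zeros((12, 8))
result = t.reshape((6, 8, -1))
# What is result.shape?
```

(6, 8, 2)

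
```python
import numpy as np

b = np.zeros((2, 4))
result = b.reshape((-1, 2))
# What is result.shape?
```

(4, 2)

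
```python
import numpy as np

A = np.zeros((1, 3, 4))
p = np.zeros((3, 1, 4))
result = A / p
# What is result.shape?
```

(3, 3, 4)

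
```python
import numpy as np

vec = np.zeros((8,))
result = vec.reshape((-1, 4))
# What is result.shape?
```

(2, 4)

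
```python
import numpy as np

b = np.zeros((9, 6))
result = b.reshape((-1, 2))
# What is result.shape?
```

(27, 2)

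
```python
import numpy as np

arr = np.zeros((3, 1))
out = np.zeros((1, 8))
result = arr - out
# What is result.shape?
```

(3, 8)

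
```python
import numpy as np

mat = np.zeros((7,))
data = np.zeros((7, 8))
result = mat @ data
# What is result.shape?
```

(8,)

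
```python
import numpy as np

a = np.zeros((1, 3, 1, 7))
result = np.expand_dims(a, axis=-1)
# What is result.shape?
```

(1, 3, 1, 7, 1)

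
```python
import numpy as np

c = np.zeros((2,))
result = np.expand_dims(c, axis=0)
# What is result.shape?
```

(1, 2)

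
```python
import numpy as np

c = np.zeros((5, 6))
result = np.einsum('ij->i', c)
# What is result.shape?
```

(5,)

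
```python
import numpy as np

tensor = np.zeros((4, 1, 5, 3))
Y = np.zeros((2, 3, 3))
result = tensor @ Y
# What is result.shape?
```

(4, 2, 5, 3)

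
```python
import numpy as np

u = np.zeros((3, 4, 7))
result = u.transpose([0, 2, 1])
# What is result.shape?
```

(3, 7, 4)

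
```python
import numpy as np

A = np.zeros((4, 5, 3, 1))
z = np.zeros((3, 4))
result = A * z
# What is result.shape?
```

(4, 5, 3, 4)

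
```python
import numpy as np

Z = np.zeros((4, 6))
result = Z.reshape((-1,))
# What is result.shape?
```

(24,)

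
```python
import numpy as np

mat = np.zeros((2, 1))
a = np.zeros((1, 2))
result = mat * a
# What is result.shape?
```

(2, 2)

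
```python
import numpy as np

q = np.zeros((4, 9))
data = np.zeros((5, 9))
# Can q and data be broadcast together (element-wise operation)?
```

No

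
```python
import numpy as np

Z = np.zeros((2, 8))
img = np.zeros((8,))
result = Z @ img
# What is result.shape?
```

(2,)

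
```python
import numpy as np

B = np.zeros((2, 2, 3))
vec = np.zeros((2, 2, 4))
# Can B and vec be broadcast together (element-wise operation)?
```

No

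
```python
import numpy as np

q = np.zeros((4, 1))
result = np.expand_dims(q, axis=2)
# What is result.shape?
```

(4, 1, 1)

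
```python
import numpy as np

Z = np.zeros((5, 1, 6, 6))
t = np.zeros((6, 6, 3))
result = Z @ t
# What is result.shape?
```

(5, 6, 6, 3)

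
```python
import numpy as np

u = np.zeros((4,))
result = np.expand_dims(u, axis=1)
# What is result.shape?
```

(4, 1)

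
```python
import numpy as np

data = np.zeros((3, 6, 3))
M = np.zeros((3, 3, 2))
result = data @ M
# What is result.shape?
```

(3, 6, 2)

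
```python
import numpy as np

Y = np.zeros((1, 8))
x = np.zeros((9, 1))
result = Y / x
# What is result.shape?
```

(9, 8)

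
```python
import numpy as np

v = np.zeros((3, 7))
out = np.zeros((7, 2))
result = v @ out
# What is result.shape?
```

(3, 2)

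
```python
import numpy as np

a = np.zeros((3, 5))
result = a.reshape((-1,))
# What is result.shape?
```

(15,)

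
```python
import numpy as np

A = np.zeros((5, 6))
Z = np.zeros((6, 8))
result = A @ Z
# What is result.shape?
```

(5, 8)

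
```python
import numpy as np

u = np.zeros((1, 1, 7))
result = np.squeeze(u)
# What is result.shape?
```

(7,)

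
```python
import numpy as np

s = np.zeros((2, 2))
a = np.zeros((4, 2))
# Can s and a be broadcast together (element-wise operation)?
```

No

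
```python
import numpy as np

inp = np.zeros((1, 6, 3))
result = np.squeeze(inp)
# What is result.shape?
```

(6, 3)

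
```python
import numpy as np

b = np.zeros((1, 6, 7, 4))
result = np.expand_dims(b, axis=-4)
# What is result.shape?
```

(1, 1, 6, 7, 4)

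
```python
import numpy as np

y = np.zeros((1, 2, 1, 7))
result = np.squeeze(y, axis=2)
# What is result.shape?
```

(1, 2, 7)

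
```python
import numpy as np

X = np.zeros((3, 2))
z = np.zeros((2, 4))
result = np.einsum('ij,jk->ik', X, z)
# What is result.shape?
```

(3, 4)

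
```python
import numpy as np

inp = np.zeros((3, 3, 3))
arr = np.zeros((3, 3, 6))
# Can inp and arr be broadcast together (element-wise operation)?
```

No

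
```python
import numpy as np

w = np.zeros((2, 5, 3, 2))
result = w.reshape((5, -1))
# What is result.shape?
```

(5, 12)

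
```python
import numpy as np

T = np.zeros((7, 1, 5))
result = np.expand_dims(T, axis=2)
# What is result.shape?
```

(7, 1, 1, 5)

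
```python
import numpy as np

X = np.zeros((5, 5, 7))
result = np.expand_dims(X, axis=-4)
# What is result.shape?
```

(1, 5, 5, 7)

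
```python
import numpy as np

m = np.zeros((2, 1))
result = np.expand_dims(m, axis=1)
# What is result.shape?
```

(2, 1, 1)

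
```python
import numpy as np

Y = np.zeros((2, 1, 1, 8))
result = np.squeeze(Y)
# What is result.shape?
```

(2, 8)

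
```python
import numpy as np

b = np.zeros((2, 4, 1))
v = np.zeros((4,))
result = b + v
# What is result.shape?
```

(2, 4, 4)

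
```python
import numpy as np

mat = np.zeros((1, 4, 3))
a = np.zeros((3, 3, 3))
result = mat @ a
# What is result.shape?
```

(3, 4, 3)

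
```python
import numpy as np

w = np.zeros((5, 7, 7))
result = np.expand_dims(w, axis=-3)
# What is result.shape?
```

(5, 1, 7, 7)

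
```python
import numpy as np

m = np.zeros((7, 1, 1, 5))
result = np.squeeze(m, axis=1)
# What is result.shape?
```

(7, 1, 5)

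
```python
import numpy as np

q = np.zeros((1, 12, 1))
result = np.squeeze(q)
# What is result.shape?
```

(12,)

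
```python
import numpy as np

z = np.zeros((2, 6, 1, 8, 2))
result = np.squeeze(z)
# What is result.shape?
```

(2, 6, 8, 2)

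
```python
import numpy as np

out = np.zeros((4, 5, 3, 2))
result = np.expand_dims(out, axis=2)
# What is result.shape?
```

(4, 5, 1, 3, 2)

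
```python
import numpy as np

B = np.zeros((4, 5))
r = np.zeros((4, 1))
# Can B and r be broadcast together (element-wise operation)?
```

Yes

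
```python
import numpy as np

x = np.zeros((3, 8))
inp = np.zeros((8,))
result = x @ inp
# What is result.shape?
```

(3,)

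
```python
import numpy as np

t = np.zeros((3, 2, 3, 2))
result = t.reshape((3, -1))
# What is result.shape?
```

(3, 12)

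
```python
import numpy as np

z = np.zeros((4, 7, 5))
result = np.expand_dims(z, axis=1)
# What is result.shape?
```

(4, 1, 7, 5)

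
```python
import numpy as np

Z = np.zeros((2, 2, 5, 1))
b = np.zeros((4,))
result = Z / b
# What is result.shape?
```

(2, 2, 5, 4)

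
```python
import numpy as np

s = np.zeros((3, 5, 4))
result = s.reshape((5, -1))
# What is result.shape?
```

(5, 12)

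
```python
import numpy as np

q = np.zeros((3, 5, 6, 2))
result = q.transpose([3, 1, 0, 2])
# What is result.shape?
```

(2, 5, 3, 6)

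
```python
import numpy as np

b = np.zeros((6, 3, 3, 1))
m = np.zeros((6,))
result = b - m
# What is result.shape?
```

(6, 3, 3, 6)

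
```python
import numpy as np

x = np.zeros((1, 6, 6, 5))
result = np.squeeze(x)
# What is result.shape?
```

(6, 6, 5)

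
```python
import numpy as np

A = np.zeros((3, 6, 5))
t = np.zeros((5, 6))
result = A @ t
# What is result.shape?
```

(3, 6, 6)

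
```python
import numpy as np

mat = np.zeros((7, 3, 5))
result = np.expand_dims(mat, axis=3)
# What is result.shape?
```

(7, 3, 5, 1)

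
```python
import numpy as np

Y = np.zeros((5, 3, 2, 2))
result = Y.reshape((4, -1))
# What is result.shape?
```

(4, 15)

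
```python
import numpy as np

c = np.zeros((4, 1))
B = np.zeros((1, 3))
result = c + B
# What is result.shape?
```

(4, 3)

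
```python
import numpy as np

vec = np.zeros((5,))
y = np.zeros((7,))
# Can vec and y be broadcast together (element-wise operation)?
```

No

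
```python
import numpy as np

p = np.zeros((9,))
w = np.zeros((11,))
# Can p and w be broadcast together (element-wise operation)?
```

No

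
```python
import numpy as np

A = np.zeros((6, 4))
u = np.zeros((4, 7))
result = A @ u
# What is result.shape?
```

(6, 7)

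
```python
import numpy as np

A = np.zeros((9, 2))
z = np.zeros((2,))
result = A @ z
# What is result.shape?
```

(9,)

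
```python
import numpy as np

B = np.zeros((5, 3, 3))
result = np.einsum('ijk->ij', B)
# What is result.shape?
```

(5, 3)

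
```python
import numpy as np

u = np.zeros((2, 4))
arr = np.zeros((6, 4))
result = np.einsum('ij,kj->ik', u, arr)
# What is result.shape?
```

(2, 6)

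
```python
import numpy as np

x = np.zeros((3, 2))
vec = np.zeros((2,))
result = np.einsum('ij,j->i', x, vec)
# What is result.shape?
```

(3,)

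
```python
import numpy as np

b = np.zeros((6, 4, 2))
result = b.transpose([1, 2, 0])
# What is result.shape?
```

(4, 2, 6)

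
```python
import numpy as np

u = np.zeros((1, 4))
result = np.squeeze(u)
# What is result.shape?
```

(4,)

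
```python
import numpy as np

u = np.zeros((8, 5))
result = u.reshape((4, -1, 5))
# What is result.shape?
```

(4, 2, 5)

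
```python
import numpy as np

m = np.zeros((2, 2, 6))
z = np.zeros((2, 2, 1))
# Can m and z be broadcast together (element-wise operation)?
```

Yes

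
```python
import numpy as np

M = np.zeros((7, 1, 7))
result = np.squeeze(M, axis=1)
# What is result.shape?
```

(7, 7)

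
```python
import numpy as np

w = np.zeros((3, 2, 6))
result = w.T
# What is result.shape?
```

(6, 2, 3)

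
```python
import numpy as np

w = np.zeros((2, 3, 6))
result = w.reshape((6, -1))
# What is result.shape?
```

(6, 6)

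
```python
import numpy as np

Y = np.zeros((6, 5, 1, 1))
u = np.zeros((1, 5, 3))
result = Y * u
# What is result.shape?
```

(6, 5, 5, 3)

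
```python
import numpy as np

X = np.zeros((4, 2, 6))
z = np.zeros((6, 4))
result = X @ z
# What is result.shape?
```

(4, 2, 4)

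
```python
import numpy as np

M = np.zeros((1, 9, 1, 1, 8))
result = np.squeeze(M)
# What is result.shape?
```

(9, 8)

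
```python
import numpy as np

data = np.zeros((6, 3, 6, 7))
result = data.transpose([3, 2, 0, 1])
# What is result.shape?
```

(7, 6, 6, 3)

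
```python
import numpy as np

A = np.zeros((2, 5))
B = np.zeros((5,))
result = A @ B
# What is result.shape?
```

(2,)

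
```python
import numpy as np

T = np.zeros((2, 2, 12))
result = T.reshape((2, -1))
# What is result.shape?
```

(2, 24)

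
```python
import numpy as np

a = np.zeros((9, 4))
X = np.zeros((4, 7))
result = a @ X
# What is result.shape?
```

(9, 7)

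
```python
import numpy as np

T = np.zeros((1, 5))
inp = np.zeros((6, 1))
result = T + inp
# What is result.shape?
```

(6, 5)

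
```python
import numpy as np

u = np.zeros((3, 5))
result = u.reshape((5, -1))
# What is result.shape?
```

(5, 3)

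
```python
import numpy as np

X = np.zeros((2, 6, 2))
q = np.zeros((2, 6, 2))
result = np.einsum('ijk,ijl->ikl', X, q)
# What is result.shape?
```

(2, 2, 2)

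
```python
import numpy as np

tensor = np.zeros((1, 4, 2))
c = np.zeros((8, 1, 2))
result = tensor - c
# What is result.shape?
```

(8, 4, 2)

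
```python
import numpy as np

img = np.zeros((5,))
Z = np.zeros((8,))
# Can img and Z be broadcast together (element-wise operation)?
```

No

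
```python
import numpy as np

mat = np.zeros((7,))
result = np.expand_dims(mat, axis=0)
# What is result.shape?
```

(1, 7)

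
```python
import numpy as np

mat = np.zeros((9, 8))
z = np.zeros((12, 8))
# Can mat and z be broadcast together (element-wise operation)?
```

No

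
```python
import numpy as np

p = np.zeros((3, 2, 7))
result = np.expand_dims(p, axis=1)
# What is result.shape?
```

(3, 1, 2, 7)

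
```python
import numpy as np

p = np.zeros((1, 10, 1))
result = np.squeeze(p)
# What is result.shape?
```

(10,)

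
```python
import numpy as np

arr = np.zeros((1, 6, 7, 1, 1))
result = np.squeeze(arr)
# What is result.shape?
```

(6, 7)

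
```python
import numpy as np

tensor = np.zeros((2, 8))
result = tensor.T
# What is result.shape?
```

(8, 2)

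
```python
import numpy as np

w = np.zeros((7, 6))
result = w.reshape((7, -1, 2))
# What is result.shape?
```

(7, 3, 2)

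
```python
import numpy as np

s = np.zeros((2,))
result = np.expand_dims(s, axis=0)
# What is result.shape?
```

(1, 2)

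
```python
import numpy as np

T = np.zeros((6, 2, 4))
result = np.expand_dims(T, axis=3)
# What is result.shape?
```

(6, 2, 4, 1)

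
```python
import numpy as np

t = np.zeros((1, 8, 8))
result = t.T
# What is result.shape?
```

(8, 8, 1)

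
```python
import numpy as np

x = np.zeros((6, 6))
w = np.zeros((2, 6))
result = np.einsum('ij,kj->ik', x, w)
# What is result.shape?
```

(6, 2)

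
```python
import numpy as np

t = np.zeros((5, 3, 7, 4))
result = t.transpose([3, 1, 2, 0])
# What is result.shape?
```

(4, 3, 7, 5)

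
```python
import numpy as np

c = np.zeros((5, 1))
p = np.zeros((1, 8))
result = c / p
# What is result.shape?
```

(5, 8)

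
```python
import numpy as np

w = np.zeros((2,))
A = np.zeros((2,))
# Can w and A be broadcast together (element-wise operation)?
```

Yes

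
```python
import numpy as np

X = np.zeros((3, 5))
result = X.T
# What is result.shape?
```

(5, 3)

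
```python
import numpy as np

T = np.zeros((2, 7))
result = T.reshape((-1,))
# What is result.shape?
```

(14,)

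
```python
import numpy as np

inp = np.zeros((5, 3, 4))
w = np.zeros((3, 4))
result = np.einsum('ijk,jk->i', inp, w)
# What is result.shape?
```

(5,)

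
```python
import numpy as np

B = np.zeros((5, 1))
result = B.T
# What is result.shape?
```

(1, 5)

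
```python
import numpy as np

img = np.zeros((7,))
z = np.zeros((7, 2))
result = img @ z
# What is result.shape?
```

(2,)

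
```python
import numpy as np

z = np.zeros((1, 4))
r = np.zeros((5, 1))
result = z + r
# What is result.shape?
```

(5, 4)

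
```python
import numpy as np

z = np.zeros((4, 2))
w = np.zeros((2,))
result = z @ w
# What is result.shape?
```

(4,)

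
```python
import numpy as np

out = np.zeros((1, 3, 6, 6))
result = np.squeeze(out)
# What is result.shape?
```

(3, 6, 6)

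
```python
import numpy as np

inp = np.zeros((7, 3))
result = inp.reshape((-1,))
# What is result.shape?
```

(21,)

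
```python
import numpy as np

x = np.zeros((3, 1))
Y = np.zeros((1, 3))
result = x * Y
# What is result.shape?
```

(3, 3)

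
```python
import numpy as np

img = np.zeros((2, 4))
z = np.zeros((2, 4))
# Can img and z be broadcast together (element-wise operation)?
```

Yes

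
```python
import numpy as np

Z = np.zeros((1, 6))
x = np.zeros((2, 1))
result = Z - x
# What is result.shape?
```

(2, 6)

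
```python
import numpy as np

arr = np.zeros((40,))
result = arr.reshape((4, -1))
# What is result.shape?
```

(4, 10)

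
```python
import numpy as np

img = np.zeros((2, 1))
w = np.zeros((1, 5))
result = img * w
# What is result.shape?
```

(2, 5)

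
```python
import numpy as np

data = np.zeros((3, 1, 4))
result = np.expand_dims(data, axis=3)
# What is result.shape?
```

(3, 1, 4, 1)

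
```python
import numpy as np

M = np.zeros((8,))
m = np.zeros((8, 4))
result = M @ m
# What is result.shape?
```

(4,)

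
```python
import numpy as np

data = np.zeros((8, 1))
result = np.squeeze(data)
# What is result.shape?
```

(8,)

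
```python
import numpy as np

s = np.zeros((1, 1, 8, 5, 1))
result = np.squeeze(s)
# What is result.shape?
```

(8, 5)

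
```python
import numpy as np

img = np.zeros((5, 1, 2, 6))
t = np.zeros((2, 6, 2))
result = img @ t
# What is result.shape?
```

(5, 2, 2, 2)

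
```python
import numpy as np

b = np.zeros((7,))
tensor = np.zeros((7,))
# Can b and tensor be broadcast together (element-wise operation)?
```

Yes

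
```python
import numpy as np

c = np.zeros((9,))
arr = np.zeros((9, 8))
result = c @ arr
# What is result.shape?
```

(8,)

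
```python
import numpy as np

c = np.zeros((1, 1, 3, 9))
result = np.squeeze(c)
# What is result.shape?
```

(3, 9)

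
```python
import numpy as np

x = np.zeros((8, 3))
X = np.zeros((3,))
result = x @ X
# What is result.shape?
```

(8,)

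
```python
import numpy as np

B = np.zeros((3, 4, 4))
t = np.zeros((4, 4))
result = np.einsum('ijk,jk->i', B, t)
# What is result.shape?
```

(3,)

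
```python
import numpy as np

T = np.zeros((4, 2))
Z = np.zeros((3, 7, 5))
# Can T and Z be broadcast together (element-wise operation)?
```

No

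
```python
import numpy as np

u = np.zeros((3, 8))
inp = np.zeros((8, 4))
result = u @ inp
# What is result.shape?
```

(3, 4)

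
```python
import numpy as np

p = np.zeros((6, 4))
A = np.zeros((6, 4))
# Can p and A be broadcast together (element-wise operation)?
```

Yes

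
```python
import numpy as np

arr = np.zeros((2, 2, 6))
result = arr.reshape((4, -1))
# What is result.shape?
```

(4, 6)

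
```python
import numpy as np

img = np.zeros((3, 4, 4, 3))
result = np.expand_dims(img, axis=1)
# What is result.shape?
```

(3, 1, 4, 4, 3)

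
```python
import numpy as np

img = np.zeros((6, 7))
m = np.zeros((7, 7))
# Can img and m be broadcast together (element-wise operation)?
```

No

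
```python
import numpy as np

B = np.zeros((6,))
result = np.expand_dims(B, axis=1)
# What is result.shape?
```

(6, 1)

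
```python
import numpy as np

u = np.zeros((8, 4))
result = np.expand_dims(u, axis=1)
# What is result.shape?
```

(8, 1, 4)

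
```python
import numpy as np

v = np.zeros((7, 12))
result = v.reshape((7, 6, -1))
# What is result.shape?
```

(7, 6, 2)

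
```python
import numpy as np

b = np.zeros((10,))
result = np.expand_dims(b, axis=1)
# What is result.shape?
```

(10, 1)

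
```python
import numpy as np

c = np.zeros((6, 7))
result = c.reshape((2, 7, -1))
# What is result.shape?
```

(2, 7, 3)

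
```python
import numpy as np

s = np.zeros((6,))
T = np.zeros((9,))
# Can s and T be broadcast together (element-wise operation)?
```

No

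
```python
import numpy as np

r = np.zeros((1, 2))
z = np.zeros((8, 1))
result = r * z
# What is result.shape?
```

(8, 2)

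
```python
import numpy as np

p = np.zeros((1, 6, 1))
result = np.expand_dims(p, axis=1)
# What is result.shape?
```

(1, 1, 6, 1)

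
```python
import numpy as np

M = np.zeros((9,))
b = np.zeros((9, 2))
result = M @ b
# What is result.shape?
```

(2,)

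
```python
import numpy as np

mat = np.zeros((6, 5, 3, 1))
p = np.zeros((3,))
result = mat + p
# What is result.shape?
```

(6, 5, 3, 3)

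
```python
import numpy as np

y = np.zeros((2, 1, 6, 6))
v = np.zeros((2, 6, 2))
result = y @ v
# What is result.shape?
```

(2, 2, 6, 2)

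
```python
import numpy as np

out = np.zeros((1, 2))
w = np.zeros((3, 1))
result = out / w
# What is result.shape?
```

(3, 2)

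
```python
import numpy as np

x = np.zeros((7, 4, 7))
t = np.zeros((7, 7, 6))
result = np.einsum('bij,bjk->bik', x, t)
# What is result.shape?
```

(7, 4, 6)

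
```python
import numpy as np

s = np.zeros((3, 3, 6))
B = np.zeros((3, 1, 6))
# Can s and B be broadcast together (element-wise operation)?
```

Yes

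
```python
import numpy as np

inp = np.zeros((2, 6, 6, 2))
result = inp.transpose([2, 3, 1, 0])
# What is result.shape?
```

(6, 2, 6, 2)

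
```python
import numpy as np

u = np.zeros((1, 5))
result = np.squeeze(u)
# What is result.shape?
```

(5,)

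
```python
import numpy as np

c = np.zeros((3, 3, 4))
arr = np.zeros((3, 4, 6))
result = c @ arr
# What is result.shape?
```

(3, 3, 6)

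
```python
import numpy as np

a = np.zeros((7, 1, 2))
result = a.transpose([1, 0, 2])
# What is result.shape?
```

(1, 7, 2)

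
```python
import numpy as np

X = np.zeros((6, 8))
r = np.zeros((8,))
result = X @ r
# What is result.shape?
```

(6,)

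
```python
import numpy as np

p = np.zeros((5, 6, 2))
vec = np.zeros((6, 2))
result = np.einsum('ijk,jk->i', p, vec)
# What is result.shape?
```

(5,)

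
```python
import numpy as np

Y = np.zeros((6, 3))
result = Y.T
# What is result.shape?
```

(3, 6)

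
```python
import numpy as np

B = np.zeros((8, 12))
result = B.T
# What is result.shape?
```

(12, 8)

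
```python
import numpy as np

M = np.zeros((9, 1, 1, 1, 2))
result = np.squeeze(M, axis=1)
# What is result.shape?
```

(9, 1, 1, 2)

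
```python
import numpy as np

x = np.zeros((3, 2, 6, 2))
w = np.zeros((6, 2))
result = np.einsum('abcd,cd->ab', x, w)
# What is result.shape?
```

(3, 2)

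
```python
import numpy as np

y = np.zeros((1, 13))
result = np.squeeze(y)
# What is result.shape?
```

(13,)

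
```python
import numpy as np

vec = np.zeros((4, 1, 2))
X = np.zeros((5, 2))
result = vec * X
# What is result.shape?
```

(4, 5, 2)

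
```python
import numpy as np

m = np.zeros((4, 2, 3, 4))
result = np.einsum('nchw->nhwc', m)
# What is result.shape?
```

(4, 3, 4, 2)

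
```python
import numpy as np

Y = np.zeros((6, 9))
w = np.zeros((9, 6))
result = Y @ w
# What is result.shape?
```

(6, 6)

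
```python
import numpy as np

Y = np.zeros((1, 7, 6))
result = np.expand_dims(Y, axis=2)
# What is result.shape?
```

(1, 7, 1, 6)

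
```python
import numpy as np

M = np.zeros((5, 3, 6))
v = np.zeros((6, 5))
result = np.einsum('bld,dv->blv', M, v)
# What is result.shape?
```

(5, 3, 5)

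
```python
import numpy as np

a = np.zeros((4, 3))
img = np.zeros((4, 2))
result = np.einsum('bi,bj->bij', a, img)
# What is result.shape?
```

(4, 3, 2)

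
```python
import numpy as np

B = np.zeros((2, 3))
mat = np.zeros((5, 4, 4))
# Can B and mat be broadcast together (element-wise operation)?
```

No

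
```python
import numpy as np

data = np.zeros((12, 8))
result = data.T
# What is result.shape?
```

(8, 12)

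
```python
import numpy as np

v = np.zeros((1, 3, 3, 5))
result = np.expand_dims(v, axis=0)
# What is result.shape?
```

(1, 1, 3, 3, 5)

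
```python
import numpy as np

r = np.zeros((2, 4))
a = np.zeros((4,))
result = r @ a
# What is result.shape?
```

(2,)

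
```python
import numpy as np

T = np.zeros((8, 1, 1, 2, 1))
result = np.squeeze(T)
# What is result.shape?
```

(8, 2)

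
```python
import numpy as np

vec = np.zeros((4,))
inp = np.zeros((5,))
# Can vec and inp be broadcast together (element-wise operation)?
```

No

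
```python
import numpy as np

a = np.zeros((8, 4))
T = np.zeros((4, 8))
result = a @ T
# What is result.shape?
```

(8, 8)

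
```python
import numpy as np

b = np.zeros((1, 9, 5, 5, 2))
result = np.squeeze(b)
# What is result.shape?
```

(9, 5, 5, 2)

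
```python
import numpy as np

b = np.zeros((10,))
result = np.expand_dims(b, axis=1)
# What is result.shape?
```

(10, 1)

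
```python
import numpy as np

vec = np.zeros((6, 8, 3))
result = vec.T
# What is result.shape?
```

(3, 8, 6)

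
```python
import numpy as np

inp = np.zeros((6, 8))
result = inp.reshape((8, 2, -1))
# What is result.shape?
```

(8, 2, 3)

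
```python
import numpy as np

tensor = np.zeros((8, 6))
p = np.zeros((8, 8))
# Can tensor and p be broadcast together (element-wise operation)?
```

No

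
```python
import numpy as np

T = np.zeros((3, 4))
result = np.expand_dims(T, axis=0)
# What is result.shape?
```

(1, 3, 4)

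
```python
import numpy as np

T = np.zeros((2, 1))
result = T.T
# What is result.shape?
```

(1, 2)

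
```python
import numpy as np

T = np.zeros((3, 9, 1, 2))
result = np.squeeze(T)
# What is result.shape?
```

(3, 9, 2)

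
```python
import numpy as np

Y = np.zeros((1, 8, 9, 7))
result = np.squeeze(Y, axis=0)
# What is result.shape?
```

(8, 9, 7)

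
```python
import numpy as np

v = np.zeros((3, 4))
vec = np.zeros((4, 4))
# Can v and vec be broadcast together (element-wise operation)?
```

No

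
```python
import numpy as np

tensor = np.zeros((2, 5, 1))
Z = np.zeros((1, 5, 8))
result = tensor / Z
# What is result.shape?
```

(2, 5, 8)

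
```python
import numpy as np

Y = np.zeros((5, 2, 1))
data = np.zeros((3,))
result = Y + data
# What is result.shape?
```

(5, 2, 3)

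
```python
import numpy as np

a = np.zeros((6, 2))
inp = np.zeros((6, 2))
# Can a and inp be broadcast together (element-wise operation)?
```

Yes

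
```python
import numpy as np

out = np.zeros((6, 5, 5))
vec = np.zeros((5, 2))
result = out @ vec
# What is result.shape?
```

(6, 5, 2)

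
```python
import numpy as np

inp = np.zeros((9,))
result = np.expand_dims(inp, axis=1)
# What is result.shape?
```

(9, 1)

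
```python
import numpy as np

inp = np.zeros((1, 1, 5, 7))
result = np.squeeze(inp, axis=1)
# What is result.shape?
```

(1, 5, 7)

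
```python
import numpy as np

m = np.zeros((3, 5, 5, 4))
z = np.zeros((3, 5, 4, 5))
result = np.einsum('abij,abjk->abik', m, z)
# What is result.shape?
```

(3, 5, 5, 5)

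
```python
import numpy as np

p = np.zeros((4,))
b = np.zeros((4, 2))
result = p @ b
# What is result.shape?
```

(2,)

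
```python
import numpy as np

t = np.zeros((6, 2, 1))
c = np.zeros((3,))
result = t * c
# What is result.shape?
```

(6, 2, 3)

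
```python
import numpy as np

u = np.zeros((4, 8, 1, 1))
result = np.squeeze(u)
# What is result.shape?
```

(4, 8)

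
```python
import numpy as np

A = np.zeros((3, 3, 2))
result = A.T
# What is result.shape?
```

(2, 3, 3)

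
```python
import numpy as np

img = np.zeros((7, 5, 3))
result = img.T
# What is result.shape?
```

(3, 5, 7)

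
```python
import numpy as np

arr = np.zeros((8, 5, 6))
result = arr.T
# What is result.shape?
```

(6, 5, 8)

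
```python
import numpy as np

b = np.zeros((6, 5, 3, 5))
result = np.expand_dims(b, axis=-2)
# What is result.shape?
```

(6, 5, 3, 1, 5)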